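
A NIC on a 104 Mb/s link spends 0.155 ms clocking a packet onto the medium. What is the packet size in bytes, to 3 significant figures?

2020 bytes

L = R × t_tx = 104000000 b/s × 0.000155 s = 16120 bits.
In bytes: 16120 / 8 = 2020 bytes.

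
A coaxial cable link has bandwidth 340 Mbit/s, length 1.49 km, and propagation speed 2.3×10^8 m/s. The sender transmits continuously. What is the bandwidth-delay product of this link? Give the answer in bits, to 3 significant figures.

Propagation delay = 1490 / 2.3e+08 = 6.47826e-06 s.
BDP = R × t_prop = 340000000 × 6.47826e-06 = 2202.61 bits.

2200 bits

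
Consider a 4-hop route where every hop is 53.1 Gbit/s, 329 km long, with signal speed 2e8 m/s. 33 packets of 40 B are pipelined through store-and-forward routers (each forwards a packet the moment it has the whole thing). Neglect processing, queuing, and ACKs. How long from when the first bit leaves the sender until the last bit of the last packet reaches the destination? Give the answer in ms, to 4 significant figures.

6.580 ms

Per-hop transmission t_tx = L/R = 320/53100000000 = 6.02637e-06 ms.
Per-hop propagation t_prop = 329000/200000000 = 1.645 ms.
Pipeline fill: first packet needs 4·t_tx to clear all hops; remaining 32 packets each add one t_tx.
Total = (4+33-1)·t_tx + 4·t_prop = 36·6.02637e-06 + 4·1.645 = 6.580 ms.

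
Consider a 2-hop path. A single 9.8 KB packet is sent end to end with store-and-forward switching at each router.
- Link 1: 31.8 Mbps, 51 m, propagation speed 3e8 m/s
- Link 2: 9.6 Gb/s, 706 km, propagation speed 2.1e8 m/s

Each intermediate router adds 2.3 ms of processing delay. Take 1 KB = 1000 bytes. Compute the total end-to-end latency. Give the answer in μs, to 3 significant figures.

L = 78400 bits.
Transmission delays (L/R per hop): 2465.41, 8.16667 μs; sum = 2473.58 μs.
Propagation delays (d/s per hop): 0.17, 3361.9 μs; sum = 3362.07 μs.
Processing at 1 router(s): 1 × 2.3 ms = 2300 μs.
End-to-end = 8140 μs.

8140 μs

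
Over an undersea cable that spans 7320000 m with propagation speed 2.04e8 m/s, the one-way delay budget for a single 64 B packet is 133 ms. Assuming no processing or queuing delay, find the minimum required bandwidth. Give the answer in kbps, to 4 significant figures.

5.272 kbps

L = 512 bits.
Propagation delay = 7320000 / 204000000 = 35.8824 ms.
Transmission budget = 133 − 35.8824 = 97.1176 ms.
R ≥ L / t_tx = 512 bits / 0.0971176 s = 5.272 kbps.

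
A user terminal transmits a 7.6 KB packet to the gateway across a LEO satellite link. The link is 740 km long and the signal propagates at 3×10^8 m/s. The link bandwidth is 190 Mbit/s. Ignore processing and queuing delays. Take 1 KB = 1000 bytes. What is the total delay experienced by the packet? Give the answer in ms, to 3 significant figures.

L = 60800 bits.
Transmission delay = L/R = 60800 / 190000000 = 0.32 ms.
Propagation delay = d/s = 740000 m / 300000000 m/s = 2.46667 ms.
Total = 2.79 ms.

2.79 ms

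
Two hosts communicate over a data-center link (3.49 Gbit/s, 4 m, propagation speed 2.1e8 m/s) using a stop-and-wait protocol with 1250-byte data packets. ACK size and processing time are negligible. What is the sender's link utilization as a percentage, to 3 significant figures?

t_tx = L/R = 10000/3490000000 = 2.86533e-06 s.
t_prop = 4/210000000 = 1.90476e-08 s; RTT = 3.80952e-08 s.
Cycle = t_tx + RTT = 2.90342e-06 s.
Utilization = t_tx / cycle = 2.86533e-06/2.90342e-06 = 98.7 %.

98.7 %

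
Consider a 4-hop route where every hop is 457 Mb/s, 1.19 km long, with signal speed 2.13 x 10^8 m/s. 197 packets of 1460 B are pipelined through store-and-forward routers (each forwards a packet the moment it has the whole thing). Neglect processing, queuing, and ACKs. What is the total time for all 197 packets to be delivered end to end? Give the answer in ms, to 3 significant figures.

5.13 ms

Per-hop transmission t_tx = L/R = 11680/457000000 = 0.025558 ms.
Per-hop propagation t_prop = 1190/213000000 = 0.00558685 ms.
Pipeline fill: first packet needs 4·t_tx to clear all hops; remaining 196 packets each add one t_tx.
Total = (4+197-1)·t_tx + 4·t_prop = 200·0.025558 + 4·0.00558685 = 5.13 ms.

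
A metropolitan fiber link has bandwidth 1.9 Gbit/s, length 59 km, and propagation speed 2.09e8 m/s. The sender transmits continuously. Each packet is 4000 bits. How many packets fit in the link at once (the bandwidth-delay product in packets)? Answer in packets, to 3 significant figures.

Propagation delay = 59000 / 209000000 = 0.000282297 s.
BDP = R × t_prop = 1900000000 × 0.000282297 = 536364 bits.
In packets of 4000 bits: 134 packets.

134 packets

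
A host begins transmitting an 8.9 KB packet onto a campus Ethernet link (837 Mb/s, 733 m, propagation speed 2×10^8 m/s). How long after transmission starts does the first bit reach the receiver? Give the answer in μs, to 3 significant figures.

First bit experiences only propagation delay: d/s = 733/200000000 = 3.67 μs.

3.67 μs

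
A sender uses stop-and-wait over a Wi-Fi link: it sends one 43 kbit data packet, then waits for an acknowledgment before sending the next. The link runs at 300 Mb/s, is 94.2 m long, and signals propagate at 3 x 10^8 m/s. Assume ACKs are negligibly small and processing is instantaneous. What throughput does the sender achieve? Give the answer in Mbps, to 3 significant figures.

t_tx = L/R = 43000/300000000 = 0.000143333 s.
t_prop = 94.2/300000000 = 3.14e-07 s; RTT = 6.28e-07 s.
Cycle = t_tx + RTT = 0.000143961 s.
Throughput = L / cycle = 43000 / 0.000143961 = 299 Mbps.

299 Mbps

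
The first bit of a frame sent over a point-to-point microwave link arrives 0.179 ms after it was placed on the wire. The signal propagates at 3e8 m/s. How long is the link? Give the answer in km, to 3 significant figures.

53.7 km

d = s × t_prop = 300000000 × 0.000179 = 53.7 km.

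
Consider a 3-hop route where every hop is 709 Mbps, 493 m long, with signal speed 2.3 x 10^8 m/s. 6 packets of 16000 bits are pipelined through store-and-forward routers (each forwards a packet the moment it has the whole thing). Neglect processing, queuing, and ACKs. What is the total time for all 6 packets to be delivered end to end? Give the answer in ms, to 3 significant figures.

Per-hop transmission t_tx = L/R = 16000/709000000 = 0.022567 ms.
Per-hop propagation t_prop = 493/2.3e+08 = 0.00214348 ms.
Pipeline fill: first packet needs 3·t_tx to clear all hops; remaining 5 packets each add one t_tx.
Total = (3+6-1)·t_tx + 3·t_prop = 8·0.022567 + 3·0.00214348 = 0.187 ms.

0.187 ms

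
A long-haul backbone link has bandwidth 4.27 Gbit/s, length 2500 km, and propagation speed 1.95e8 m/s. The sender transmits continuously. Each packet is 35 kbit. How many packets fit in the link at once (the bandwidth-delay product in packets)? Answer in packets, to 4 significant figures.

1564 packets

Propagation delay = 2500000 / 195000000 = 0.0128205 s.
BDP = R × t_prop = 4.27e+09 × 0.0128205 = 54743600 bits.
In packets of 35000 bits: 1564 packets.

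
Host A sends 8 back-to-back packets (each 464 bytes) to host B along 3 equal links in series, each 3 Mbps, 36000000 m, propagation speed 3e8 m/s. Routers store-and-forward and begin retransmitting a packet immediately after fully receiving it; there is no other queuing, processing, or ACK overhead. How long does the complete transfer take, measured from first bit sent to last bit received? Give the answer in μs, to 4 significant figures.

372400 μs

Per-hop transmission t_tx = L/R = 3712/3000000 = 1237.33 μs.
Per-hop propagation t_prop = 36000000/300000000 = 120000 μs.
Pipeline fill: first packet needs 3·t_tx to clear all hops; remaining 7 packets each add one t_tx.
Total = (3+8-1)·t_tx + 3·t_prop = 10·1237.33 + 3·120000 = 372400 μs.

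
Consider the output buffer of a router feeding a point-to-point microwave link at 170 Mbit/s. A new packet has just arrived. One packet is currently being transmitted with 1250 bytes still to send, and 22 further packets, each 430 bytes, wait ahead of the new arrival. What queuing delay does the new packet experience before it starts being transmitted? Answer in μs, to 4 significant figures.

Each queued packet: L/R = 3440/170000000 = 20.2353 μs.
22 queued → 445.176 μs.
Plus remaining 10000 bits of current packet: 58.8235 μs.
Queuing delay = 504.0 μs.

504.0 μs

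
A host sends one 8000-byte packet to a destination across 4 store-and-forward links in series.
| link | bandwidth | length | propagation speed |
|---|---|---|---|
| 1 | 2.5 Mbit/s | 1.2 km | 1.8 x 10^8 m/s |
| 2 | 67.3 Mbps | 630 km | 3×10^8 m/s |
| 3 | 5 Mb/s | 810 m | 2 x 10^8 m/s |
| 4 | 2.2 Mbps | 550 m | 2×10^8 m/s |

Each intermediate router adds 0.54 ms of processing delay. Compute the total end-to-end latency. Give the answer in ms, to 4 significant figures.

L = 8000 × 8 = 64000 bits.
Transmission delays (L/R per hop): 25.6, 0.950966, 12.8, 29.0909 ms; sum = 68.4419 ms.
Propagation delays (d/s per hop): 0.00666667, 2.1, 0.00405, 0.00275 ms; sum = 2.11347 ms.
Processing at 3 router(s): 3 × 0.54 ms = 1.62 ms.
End-to-end = 72.18 ms.

72.18 ms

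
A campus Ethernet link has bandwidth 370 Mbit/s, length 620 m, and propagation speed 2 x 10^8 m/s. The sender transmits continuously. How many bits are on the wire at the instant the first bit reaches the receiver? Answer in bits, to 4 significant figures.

Propagation delay = 620 / 200000000 = 3.1e-06 s.
BDP = R × t_prop = 370000000 × 3.1e-06 = 1147 bits.

1147 bits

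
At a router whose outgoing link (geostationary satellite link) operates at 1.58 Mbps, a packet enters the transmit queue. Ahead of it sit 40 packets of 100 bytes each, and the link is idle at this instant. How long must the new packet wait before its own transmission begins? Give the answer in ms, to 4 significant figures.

Each queued packet: L/R = 800/1580000 = 0.506329 ms.
40 queued → 20.2532 ms.
Queuing delay = 20.25 ms.

20.25 ms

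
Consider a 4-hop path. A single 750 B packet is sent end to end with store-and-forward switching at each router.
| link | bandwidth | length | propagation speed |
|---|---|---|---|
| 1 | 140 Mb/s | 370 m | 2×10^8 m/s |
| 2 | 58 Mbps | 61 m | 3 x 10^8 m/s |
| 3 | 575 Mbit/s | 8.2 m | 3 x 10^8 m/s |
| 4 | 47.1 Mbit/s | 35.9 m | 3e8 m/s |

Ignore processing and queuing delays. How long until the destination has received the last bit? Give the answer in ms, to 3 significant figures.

0.286 ms

L = 750 × 8 = 6000 bits.
Transmission delays (L/R per hop): 0.0428571, 0.103448, 0.0104348, 0.127389 ms; sum = 0.284129 ms.
Propagation delays (d/s per hop): 0.00185, 0.000203333, 2.73333e-05, 0.000119667 ms; sum = 0.00220033 ms.
End-to-end = 0.286 ms.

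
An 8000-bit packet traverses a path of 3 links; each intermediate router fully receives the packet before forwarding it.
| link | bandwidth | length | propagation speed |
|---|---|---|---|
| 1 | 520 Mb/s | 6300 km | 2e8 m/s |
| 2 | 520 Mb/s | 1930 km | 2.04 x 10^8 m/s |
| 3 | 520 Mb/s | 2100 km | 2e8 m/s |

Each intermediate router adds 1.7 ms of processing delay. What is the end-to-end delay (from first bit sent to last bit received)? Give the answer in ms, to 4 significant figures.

54.91 ms

Transmission delay per hop = L/R = 8000/520000000 = 0.0153846 ms; 3 hops → 0.0461538 ms.
Propagation delays (d/s per hop): 31.5, 9.46078, 10.5 ms; sum = 51.4608 ms.
Processing at 2 router(s): 2 × 1.7 ms = 3.4 ms.
End-to-end = 54.91 ms.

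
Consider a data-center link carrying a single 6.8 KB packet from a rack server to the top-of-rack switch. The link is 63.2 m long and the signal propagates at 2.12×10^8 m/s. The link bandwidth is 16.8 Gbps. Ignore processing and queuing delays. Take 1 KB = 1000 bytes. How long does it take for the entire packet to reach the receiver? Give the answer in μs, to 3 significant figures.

3.54 μs

L = 54400 bits.
Transmission delay = L/R = 54400 / 16800000000 = 3.2381 μs.
Propagation delay = d/s = 63.2 m / 212000000 m/s = 0.298113 μs.
Total = 3.54 μs.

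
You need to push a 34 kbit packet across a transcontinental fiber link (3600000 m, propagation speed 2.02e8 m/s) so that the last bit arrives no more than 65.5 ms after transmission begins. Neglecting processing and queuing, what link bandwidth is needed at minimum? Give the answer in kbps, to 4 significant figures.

713.1 kbps

Propagation delay = 3600000 / 202000000 = 17.8218 ms.
Transmission budget = 65.5 − 17.8218 = 47.6782 ms.
R ≥ L / t_tx = 34000 bits / 0.0476782 s = 713.1 kbps.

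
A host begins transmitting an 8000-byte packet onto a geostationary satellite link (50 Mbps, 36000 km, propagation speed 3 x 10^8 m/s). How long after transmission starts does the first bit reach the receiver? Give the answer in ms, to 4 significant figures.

First bit experiences only propagation delay: d/s = 36000000/300000000 = 120.0 ms.

120.0 ms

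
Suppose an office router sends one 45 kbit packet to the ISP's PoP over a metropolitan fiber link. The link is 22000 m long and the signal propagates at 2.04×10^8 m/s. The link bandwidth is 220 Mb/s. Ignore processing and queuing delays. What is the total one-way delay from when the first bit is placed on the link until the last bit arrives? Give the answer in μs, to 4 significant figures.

312.4 μs

L = 45000 bits.
Transmission delay = L/R = 45000 / 220000000 = 204.545 μs.
Propagation delay = d/s = 22000 m / 204000000 m/s = 107.843 μs.
Total = 312.4 μs.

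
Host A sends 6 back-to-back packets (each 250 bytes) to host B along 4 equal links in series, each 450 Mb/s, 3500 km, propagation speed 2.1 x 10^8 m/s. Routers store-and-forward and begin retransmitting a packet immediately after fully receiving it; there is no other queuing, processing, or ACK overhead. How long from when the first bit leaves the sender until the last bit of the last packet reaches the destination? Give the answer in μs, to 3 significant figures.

66700 μs

Per-hop transmission t_tx = L/R = 2000/450000000 = 4.44444 μs.
Per-hop propagation t_prop = 3500000/210000000 = 16666.7 μs.
Pipeline fill: first packet needs 4·t_tx to clear all hops; remaining 5 packets each add one t_tx.
Total = (4+6-1)·t_tx + 4·t_prop = 9·4.44444 + 4·16666.7 = 66700 μs.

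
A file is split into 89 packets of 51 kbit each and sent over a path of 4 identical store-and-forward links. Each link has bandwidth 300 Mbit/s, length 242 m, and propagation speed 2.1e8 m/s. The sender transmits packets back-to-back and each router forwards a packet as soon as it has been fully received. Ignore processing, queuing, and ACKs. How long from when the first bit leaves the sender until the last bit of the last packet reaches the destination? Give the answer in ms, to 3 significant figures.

15.6 ms

Per-hop transmission t_tx = L/R = 51000/300000000 = 0.17 ms.
Per-hop propagation t_prop = 242/210000000 = 0.00115238 ms.
Pipeline fill: first packet needs 4·t_tx to clear all hops; remaining 88 packets each add one t_tx.
Total = (4+89-1)·t_tx + 4·t_prop = 92·0.17 + 4·0.00115238 = 15.6 ms.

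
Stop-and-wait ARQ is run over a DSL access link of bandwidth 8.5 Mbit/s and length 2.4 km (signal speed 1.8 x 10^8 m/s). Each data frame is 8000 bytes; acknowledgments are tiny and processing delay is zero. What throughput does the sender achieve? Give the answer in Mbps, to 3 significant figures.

8.47 Mbps

t_tx = L/R = 64000/8500000 = 0.00752941 s.
t_prop = 2400/180000000 = 1.33333e-05 s; RTT = 2.66667e-05 s.
Cycle = t_tx + RTT = 0.00755608 s.
Throughput = L / cycle = 64000 / 0.00755608 = 8.47 Mbps.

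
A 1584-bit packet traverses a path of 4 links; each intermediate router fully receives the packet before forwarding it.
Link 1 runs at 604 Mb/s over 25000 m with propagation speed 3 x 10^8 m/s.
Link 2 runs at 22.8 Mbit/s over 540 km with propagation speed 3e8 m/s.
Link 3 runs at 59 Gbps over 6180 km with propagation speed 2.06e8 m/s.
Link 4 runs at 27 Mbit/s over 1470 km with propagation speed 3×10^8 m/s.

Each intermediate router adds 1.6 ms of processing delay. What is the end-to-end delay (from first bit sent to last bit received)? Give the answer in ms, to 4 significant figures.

Transmission delays (L/R per hop): 0.00262252, 0.0694737, 2.68475e-05, 0.0586667 ms; sum = 0.13079 ms.
Propagation delays (d/s per hop): 0.0833333, 1.8, 30, 4.9 ms; sum = 36.7833 ms.
Processing at 3 router(s): 3 × 1.6 ms = 4.8 ms.
End-to-end = 41.71 ms.

41.71 ms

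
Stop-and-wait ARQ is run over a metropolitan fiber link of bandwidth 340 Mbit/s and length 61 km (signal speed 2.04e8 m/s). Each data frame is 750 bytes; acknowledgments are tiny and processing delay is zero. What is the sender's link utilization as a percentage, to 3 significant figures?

2.87 %

t_tx = L/R = 6000/340000000 = 1.76471e-05 s.
t_prop = 61000/204000000 = 0.00029902 s; RTT = 0.000598039 s.
Cycle = t_tx + RTT = 0.000615686 s.
Utilization = t_tx / cycle = 1.76471e-05/0.000615686 = 2.87 %.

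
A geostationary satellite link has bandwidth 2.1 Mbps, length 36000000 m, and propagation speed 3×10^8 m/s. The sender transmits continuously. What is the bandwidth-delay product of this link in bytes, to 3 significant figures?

31500 bytes

Propagation delay = 36000000 / 300000000 = 0.12 s.
BDP = R × t_prop = 2100000 × 0.12 = 252000 bits.
In bytes: 252000/8 = 31500 bytes.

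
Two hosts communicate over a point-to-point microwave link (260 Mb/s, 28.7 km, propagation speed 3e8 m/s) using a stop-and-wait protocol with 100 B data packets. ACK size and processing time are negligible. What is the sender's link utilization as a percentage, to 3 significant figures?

1.58 %

t_tx = L/R = 800/260000000 = 3.07692e-06 s.
t_prop = 28700/300000000 = 9.56667e-05 s; RTT = 0.000191333 s.
Cycle = t_tx + RTT = 0.00019441 s.
Utilization = t_tx / cycle = 3.07692e-06/0.00019441 = 1.58 %.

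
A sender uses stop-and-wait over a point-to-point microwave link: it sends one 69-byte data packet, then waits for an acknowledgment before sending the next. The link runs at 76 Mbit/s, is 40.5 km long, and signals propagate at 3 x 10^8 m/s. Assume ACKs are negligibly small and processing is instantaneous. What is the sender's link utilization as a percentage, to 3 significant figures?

t_tx = L/R = 552/76000000 = 7.26316e-06 s.
t_prop = 40500/300000000 = 0.000135 s; RTT = 0.00027 s.
Cycle = t_tx + RTT = 0.000277263 s.
Utilization = t_tx / cycle = 7.26316e-06/0.000277263 = 2.62 %.

2.62 %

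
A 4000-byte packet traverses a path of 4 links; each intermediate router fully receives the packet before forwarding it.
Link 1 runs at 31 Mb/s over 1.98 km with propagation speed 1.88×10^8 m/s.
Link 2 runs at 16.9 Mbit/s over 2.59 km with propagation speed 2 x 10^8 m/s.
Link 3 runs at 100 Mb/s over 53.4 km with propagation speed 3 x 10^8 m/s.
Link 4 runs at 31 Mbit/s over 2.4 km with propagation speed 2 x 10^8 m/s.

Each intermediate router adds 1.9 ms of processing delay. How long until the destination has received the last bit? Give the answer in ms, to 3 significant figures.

L = 4000 × 8 = 32000 bits.
Transmission delays (L/R per hop): 1.03226, 1.89349, 0.32, 1.03226 ms; sum = 4.27801 ms.
Propagation delays (d/s per hop): 0.0105319, 0.01295, 0.178, 0.012 ms; sum = 0.213482 ms.
Processing at 3 router(s): 3 × 1.9 ms = 5.7 ms.
End-to-end = 10.2 ms.

10.2 ms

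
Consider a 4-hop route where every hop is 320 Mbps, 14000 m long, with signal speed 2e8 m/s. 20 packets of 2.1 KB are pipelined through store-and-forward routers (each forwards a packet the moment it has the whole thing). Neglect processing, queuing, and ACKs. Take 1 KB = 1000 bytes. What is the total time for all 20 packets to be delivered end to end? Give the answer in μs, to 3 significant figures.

1490 μs

Per-hop transmission t_tx = L/R = 16800/320000000 = 52.5 μs.
Per-hop propagation t_prop = 14000/200000000 = 70 μs.
Pipeline fill: first packet needs 4·t_tx to clear all hops; remaining 19 packets each add one t_tx.
Total = (4+20-1)·t_tx + 4·t_prop = 23·52.5 + 4·70 = 1490 μs.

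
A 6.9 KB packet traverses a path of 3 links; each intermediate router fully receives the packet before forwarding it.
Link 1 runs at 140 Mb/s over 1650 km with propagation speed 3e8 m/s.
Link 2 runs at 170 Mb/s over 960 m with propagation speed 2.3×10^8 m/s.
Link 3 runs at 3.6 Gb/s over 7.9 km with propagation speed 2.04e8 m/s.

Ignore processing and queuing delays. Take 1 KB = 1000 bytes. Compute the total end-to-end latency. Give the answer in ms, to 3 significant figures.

L = 55200 bits.
Transmission delays (L/R per hop): 0.394286, 0.324706, 0.0153333 ms; sum = 0.734325 ms.
Propagation delays (d/s per hop): 5.5, 0.00417391, 0.0387255 ms; sum = 5.5429 ms.
End-to-end = 6.28 ms.

6.28 ms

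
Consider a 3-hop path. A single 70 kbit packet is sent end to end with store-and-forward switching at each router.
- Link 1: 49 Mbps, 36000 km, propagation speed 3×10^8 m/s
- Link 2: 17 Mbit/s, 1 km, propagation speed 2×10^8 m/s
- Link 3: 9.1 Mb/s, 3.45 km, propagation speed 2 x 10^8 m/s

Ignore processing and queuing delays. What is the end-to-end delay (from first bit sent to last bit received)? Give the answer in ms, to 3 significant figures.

L = 70000 bits.
Transmission delays (L/R per hop): 1.42857, 4.11765, 7.69231 ms; sum = 13.2385 ms.
Propagation delays (d/s per hop): 120, 0.005, 0.01725 ms; sum = 120.022 ms.
End-to-end = 133 ms.

133 ms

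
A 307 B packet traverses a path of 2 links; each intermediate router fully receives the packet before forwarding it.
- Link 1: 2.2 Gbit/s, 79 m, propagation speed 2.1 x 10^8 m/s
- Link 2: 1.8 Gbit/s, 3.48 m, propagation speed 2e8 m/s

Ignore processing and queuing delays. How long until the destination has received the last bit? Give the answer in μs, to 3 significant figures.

2.87 μs

L = 307 × 8 = 2456 bits.
Transmission delays (L/R per hop): 1.11636, 1.36444 μs; sum = 2.48081 μs.
Propagation delays (d/s per hop): 0.37619, 0.0174 μs; sum = 0.39359 μs.
End-to-end = 2.87 μs.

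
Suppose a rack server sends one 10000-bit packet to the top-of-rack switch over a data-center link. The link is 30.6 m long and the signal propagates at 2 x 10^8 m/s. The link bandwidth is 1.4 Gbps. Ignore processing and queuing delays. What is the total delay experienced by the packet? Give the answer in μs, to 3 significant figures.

Transmission delay = L/R = 10000 / 1400000000 = 7.14286 μs.
Propagation delay = d/s = 30.6 m / 200000000 m/s = 0.153 μs.
Total = 7.30 μs.

7.30 μs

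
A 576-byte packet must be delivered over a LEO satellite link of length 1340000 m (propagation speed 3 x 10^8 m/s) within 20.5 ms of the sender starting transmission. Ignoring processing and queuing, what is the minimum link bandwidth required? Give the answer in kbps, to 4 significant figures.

287.4 kbps

L = 4608 bits.
Propagation delay = 1340000 / 300000000 = 4.46667 ms.
Transmission budget = 20.5 − 4.46667 = 16.0333 ms.
R ≥ L / t_tx = 4608 bits / 0.0160333 s = 287.4 kbps.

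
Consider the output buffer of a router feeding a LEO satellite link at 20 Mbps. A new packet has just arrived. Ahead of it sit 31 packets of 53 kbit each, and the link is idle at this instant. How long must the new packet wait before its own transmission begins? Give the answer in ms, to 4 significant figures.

82.15 ms

Each queued packet: L/R = 53000/20000000 = 2.65 ms.
31 queued → 82.15 ms.
Queuing delay = 82.15 ms.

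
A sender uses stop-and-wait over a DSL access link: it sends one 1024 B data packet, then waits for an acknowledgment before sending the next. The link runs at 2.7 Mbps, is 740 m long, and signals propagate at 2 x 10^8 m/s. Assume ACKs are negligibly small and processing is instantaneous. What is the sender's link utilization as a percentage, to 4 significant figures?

99.76 %

t_tx = L/R = 8192/2700000 = 0.00303407 s.
t_prop = 740/200000000 = 3.7e-06 s; RTT = 7.4e-06 s.
Cycle = t_tx + RTT = 0.00304147 s.
Utilization = t_tx / cycle = 0.00303407/0.00304147 = 99.76 %.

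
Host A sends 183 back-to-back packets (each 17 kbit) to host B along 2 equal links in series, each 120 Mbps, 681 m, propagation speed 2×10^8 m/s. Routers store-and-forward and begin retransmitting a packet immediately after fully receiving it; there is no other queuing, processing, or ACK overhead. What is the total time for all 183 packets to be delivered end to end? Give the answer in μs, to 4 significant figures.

26070 μs

Per-hop transmission t_tx = L/R = 17000/120000000 = 141.667 μs.
Per-hop propagation t_prop = 681/200000000 = 3.405 μs.
Pipeline fill: first packet needs 2·t_tx to clear all hops; remaining 182 packets each add one t_tx.
Total = (2+183-1)·t_tx + 2·t_prop = 184·141.667 + 2·3.405 = 26070 μs.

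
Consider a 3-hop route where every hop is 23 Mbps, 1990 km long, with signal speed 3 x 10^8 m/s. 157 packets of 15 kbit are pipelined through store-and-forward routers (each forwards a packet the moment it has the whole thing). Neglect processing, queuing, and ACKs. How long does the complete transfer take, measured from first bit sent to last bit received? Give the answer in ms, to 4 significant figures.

123.6 ms

Per-hop transmission t_tx = L/R = 15000/23000000 = 0.652174 ms.
Per-hop propagation t_prop = 1990000/300000000 = 6.63333 ms.
Pipeline fill: first packet needs 3·t_tx to clear all hops; remaining 156 packets each add one t_tx.
Total = (3+157-1)·t_tx + 3·t_prop = 159·0.652174 + 3·6.63333 = 123.6 ms.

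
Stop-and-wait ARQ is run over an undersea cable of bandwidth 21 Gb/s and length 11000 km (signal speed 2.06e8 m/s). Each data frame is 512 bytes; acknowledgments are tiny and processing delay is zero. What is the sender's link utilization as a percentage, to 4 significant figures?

t_tx = L/R = 4096/21000000000 = 1.95048e-07 s.
t_prop = 11000000/206000000 = 0.0533981 s; RTT = 0.106796 s.
Cycle = t_tx + RTT = 0.106796 s.
Utilization = t_tx / cycle = 1.95048e-07/0.106796 = 0.0001826 %.

0.0001826 %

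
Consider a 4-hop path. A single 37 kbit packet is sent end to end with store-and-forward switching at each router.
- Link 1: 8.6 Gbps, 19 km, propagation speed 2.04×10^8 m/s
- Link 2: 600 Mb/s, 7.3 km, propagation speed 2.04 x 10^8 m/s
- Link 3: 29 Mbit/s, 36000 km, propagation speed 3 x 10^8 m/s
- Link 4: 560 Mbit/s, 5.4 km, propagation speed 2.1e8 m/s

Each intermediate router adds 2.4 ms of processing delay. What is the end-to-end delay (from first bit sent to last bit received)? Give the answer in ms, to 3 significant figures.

L = 37000 bits.
Transmission delays (L/R per hop): 0.00430233, 0.0616667, 1.27586, 0.0660714 ms; sum = 1.4079 ms.
Propagation delays (d/s per hop): 0.0931373, 0.0357843, 120, 0.0257143 ms; sum = 120.155 ms.
Processing at 3 router(s): 3 × 2.4 ms = 7.2 ms.
End-to-end = 129 ms.

129 ms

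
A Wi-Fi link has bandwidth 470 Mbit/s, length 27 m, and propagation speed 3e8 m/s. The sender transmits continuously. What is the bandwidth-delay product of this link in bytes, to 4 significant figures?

Propagation delay = 27 / 300000000 = 9e-08 s.
BDP = R × t_prop = 470000000 × 9e-08 = 42.3 bits.
In bytes: 42.3/8 = 5.288 bytes.

5.288 bytes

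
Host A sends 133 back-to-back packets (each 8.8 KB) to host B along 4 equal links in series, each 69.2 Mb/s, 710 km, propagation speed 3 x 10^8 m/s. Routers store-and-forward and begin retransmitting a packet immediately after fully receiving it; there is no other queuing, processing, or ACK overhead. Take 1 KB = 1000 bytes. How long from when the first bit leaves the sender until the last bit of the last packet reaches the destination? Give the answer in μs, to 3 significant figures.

148000 μs

Per-hop transmission t_tx = L/R = 70400/69200000 = 1017.34 μs.
Per-hop propagation t_prop = 710000/300000000 = 2366.67 μs.
Pipeline fill: first packet needs 4·t_tx to clear all hops; remaining 132 packets each add one t_tx.
Total = (4+133-1)·t_tx + 4·t_prop = 136·1017.34 + 4·2366.67 = 148000 μs.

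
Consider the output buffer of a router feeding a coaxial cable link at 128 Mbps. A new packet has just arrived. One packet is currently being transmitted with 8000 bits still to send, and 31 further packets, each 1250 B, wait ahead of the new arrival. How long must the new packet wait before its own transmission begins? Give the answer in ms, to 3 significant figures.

Each queued packet: L/R = 10000/128000000 = 0.078125 ms.
31 queued → 2.42188 ms.
Plus remaining 8000 bits of current packet: 0.0625 ms.
Queuing delay = 2.48 ms.

2.48 ms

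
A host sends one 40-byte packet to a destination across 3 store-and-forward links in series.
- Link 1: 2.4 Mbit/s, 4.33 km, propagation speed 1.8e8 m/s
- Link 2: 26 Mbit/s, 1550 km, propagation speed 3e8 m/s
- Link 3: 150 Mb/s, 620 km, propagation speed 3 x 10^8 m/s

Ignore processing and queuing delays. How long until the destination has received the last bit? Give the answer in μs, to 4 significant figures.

7405 μs

L = 40 × 8 = 320 bits.
Transmission delays (L/R per hop): 133.333, 12.3077, 2.13333 μs; sum = 147.774 μs.
Propagation delays (d/s per hop): 24.0556, 5166.67, 2066.67 μs; sum = 7257.39 μs.
End-to-end = 7405 μs.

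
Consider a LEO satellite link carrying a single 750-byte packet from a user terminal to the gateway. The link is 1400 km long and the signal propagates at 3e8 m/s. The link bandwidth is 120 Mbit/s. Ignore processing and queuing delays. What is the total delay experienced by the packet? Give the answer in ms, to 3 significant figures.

L = 750 × 8 = 6000 bits.
Transmission delay = L/R = 6000 / 120000000 = 0.05 ms.
Propagation delay = d/s = 1400000 m / 300000000 m/s = 4.66667 ms.
Total = 4.72 ms.

4.72 ms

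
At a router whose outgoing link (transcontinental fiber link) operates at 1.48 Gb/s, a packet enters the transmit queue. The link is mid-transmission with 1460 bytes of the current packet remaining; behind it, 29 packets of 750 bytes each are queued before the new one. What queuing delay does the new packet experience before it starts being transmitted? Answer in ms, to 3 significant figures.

Each queued packet: L/R = 6000/1480000000 = 0.00405405 ms.
29 queued → 0.117568 ms.
Plus remaining 11680 bits of current packet: 0.00789189 ms.
Queuing delay = 0.125 ms.

0.125 ms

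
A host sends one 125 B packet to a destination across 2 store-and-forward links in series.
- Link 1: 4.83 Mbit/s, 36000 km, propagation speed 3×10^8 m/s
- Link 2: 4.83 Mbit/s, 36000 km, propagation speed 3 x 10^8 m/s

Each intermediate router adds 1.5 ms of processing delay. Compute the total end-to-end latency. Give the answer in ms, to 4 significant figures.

L = 125 × 8 = 1000 bits.
Transmission delay per hop = L/R = 1000/4830000 = 0.207039 ms; 2 hops → 0.414079 ms.
Propagation delays (d/s per hop): 120, 120 ms; sum = 240 ms.
Processing at 1 router(s): 1 × 1.5 ms = 1.5 ms.
End-to-end = 241.9 ms.

241.9 ms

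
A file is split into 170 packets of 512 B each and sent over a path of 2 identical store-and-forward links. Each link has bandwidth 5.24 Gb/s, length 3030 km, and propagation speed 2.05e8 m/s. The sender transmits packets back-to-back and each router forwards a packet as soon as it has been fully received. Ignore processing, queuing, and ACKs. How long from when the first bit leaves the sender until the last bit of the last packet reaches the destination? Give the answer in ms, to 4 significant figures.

Per-hop transmission t_tx = L/R = 4096/5240000000 = 0.000781679 ms.
Per-hop propagation t_prop = 3030000/2.05e+08 = 14.7805 ms.
Pipeline fill: first packet needs 2·t_tx to clear all hops; remaining 169 packets each add one t_tx.
Total = (2+170-1)·t_tx + 2·t_prop = 171·0.000781679 + 2·14.7805 = 29.69 ms.

29.69 ms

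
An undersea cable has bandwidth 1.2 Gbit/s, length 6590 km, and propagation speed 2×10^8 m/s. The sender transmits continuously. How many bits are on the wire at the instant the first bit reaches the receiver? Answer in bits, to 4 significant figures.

Propagation delay = 6590000 / 200000000 = 0.03295 s.
BDP = R × t_prop = 1200000000 × 0.03295 = 39540000 bits.

39540000 bits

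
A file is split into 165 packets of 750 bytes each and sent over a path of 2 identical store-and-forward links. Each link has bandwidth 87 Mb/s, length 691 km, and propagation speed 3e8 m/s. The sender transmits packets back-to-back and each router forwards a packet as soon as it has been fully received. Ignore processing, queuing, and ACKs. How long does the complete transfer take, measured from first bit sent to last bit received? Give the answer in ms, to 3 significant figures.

Per-hop transmission t_tx = L/R = 6000/87000000 = 0.0689655 ms.
Per-hop propagation t_prop = 691000/300000000 = 2.30333 ms.
Pipeline fill: first packet needs 2·t_tx to clear all hops; remaining 164 packets each add one t_tx.
Total = (2+165-1)·t_tx + 2·t_prop = 166·0.0689655 + 2·2.30333 = 16.1 ms.

16.1 ms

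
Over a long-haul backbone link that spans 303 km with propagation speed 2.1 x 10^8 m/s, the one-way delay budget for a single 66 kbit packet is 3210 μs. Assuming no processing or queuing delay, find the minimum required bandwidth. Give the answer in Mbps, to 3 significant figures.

Propagation delay = 303000 / 210000000 = 1442.86 μs.
Transmission budget = 3210 − 1442.86 = 1767.14 μs.
R ≥ L / t_tx = 66000 bits / 0.00176714 s = 37.3 Mbps.

37.3 Mbps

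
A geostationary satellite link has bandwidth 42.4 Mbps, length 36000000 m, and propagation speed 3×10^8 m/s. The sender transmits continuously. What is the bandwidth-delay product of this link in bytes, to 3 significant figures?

636000 bytes

Propagation delay = 36000000 / 300000000 = 0.12 s.
BDP = R × t_prop = 42400000 × 0.12 = 5088000 bits.
In bytes: 5088000/8 = 636000 bytes.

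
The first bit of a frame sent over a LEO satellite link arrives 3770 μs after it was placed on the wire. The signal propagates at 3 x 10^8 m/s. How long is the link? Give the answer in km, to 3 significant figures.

1130 km

d = s × t_prop = 300000000 × 0.00377 = 1130 km.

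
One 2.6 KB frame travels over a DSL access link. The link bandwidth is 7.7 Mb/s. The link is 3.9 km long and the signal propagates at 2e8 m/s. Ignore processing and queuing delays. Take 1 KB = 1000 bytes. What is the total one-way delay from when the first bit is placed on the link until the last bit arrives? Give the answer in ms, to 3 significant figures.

L = 20800 bits.
Transmission delay = L/R = 20800 / 7700000 = 2.7013 ms.
Propagation delay = d/s = 3900 m / 200000000 m/s = 0.0195 ms.
Total = 2.72 ms.

2.72 ms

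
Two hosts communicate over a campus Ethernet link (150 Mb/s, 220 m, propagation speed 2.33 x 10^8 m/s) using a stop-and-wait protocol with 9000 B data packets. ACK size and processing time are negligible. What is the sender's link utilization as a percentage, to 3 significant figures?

99.6 %

t_tx = L/R = 72000/150000000 = 0.00048 s.
t_prop = 220/233000000 = 9.44206e-07 s; RTT = 1.88841e-06 s.
Cycle = t_tx + RTT = 0.000481888 s.
Utilization = t_tx / cycle = 0.00048/0.000481888 = 99.6 %.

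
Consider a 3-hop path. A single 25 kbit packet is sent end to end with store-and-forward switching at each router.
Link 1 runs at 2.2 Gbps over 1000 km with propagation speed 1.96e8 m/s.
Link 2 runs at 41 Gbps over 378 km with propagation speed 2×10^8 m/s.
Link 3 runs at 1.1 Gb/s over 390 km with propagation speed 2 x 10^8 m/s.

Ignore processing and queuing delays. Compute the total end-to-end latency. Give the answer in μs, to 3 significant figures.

L = 25000 bits.
Transmission delays (L/R per hop): 11.3636, 0.609756, 22.7273 μs; sum = 34.7007 μs.
Propagation delays (d/s per hop): 5102.04, 1890, 1950 μs; sum = 8942.04 μs.
End-to-end = 8980 μs.

8980 μs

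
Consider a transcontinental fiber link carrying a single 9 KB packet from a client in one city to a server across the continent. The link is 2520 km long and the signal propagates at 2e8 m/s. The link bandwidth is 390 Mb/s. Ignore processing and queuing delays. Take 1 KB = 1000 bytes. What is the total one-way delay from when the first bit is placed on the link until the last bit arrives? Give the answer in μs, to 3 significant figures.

12800 μs

L = 72000 bits.
Transmission delay = L/R = 72000 / 390000000 = 184.615 μs.
Propagation delay = d/s = 2520000 m / 200000000 m/s = 12600 μs.
Total = 12800 μs.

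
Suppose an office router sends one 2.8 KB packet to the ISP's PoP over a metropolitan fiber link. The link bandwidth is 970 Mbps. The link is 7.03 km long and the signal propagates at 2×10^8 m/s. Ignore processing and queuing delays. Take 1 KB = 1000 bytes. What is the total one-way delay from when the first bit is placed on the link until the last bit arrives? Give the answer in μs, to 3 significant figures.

L = 22400 bits.
Transmission delay = L/R = 22400 / 970000000 = 23.0928 μs.
Propagation delay = d/s = 7030 m / 200000000 m/s = 35.15 μs.
Total = 58.2 μs.

58.2 μs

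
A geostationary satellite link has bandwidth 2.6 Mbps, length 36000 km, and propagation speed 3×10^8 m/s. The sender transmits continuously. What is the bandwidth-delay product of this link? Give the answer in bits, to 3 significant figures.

Propagation delay = 36000000 / 300000000 = 0.12 s.
BDP = R × t_prop = 2600000 × 0.12 = 312000 bits.

312000 bits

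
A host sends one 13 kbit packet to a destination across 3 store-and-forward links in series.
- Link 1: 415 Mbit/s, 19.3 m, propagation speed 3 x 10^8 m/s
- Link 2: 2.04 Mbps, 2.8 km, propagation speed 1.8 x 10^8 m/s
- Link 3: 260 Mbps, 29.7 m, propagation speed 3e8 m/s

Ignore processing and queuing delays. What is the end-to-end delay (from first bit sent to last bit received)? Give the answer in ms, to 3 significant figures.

6.47 ms

L = 13000 bits.
Transmission delays (L/R per hop): 0.0313253, 6.37255, 0.05 ms; sum = 6.45387 ms.
Propagation delays (d/s per hop): 6.43333e-05, 0.0155556, 9.9e-05 ms; sum = 0.0157189 ms.
End-to-end = 6.47 ms.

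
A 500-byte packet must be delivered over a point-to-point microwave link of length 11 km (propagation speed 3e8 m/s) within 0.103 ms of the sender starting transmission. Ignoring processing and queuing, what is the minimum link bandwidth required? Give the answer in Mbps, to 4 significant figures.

L = 4000 bits.
Propagation delay = 11000 / 300000000 = 0.0366667 ms.
Transmission budget = 0.103 − 0.0366667 = 0.0663333 ms.
R ≥ L / t_tx = 4000 bits / 6.63333e-05 s = 60.30 Mbps.

60.30 Mbps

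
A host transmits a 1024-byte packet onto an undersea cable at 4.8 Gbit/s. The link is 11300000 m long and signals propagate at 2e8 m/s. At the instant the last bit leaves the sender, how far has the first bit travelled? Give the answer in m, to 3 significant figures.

341 m

t_tx = L/R = 8192/4800000000 = 1.70667e-06 s.
Distance = s × t_tx = 200000000 × 1.70667e-06 = 341 m.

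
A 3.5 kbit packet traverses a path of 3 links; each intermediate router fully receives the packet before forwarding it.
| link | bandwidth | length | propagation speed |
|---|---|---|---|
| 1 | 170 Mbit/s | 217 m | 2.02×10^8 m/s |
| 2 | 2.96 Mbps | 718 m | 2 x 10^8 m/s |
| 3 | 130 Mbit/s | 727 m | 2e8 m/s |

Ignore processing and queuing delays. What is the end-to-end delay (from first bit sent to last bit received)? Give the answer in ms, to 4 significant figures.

L = 3500 bits.
Transmission delays (L/R per hop): 0.0205882, 1.18243, 0.0269231 ms; sum = 1.22994 ms.
Propagation delays (d/s per hop): 0.00107426, 0.00359, 0.003635 ms; sum = 0.00829926 ms.
End-to-end = 1.238 ms.

1.238 ms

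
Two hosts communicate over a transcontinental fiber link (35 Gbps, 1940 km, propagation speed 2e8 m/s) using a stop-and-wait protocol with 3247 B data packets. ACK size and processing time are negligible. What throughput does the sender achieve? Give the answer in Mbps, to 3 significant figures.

1.34 Mbps

t_tx = L/R = 25976/35000000000 = 7.42171e-07 s.
t_prop = 1940000/200000000 = 0.0097 s; RTT = 0.0194 s.
Cycle = t_tx + RTT = 0.0194007 s.
Throughput = L / cycle = 25976 / 0.0194007 = 1.34 Mbps.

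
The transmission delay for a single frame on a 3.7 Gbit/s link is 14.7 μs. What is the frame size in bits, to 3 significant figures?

L = R × t_tx = 3700000000 b/s × 1.47e-05 s = 54390 bits.

54400 bits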